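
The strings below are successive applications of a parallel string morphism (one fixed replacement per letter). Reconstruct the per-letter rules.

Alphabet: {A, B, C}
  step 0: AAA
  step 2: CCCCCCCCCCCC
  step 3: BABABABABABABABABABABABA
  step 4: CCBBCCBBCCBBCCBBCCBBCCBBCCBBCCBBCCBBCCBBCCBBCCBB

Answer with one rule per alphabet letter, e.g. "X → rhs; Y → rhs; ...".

A->BB, B->CC, C->BA

  step 3 ⇒ step 4: BABABABABABABABABABABABA ⇒ CC·BB·CC·BB·CC·BB·CC·BB·CC·BB·CC·BB·CC·BB·CC·BB·CC·BB·CC·BB·CC·BB·CC·BB
    A ↦ BB
    B ↦ CC
  step 2 ⇒ step 3: CCCCCCCCCCCC ⇒ BA·BA·BA·BA·BA·BA·BA·BA·BA·BA·BA·BA
    C ↦ BA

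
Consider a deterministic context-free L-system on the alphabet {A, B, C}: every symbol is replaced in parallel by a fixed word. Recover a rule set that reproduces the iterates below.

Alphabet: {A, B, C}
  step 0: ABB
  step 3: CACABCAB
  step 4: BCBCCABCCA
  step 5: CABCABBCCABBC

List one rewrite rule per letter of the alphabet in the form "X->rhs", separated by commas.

  step 4 ⇒ step 5: BCBCCABCCA ⇒ CA·B·CA·B·B·C·CA·B·B·C
    A ↦ C
    B ↦ CA
    C ↦ B

A->C, B->CA, C->B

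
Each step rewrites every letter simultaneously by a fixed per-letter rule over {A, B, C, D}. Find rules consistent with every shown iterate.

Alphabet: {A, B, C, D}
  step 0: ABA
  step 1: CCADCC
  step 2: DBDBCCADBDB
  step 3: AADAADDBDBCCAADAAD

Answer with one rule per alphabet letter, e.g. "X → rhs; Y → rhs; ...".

  step 2 ⇒ step 3: DBDBCCADBDB ⇒ A·AD·A·AD·DB·DB·CC·A·AD·A·AD
    A ↦ CC
    B ↦ AD
    C ↦ DB
    D ↦ A

A->CC, B->AD, C->DB, D->A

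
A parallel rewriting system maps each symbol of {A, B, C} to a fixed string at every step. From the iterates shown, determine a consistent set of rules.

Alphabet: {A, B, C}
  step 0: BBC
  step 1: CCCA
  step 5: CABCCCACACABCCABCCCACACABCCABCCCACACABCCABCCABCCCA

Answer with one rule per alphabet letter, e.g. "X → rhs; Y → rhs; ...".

A->BC, B->C, C->CA

  step 0 ⇒ step 1: BBC ⇒ C·C·CA
    B ↦ C
    C ↦ CA
    A ↦ BC  (constrained at step 1)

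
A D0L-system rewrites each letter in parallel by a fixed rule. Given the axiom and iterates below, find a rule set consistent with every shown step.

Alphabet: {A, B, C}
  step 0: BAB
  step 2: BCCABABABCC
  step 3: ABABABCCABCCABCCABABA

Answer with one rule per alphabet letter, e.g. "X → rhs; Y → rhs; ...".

  step 2 ⇒ step 3: BCCABABABCC ⇒ A·BA·BA·BCC·A·BCC·A·BCC·A·BA·BA
    A ↦ BCC
    B ↦ A
    C ↦ BA

A->BCC, B->A, C->BA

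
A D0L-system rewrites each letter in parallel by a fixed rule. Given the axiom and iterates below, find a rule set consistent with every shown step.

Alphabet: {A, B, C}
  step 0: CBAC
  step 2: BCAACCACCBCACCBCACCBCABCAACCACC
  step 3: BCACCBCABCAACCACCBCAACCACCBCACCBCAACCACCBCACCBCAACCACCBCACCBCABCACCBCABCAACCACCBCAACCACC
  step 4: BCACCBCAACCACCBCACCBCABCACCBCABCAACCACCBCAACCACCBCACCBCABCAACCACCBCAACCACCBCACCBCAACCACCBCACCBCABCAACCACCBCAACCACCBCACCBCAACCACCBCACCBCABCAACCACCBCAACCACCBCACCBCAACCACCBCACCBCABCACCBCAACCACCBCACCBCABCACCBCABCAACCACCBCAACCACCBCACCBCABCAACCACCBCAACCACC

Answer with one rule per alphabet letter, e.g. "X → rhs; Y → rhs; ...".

A->BCA, B->BC, C->ACC

  step 3 ⇒ step 4: BCACCBCABCAACCACCBCAACCACCBCACCBCAACCACCBCACCBCAACCACCBCACCBCABCACCBCABCAACCACCBCAACCACC ⇒ BC·ACC·BCA·ACC·ACC·BC·ACC·BCA·BC·ACC·BCA·BCA·ACC·ACC·BCA·ACC·ACC·BC·ACC·BCA·BCA·ACC·ACC·BCA·ACC·ACC·BC·ACC·BCA·ACC·ACC·BC·ACC·BCA·BCA·ACC·ACC·BCA·ACC·ACC·BC·ACC·BCA·ACC·ACC·BC·ACC·BCA·BCA·ACC·ACC·BCA·ACC·ACC·BC·ACC·BCA·ACC·ACC·BC·ACC·BCA·BC·ACC·BCA·ACC·ACC·BC·ACC·BCA·BC·ACC·BCA·BCA·ACC·ACC·BCA·ACC·ACC·BC·ACC·BCA·BCA·ACC·ACC·BCA·ACC·ACC
    A ↦ BCA
    B ↦ BC
    C ↦ ACC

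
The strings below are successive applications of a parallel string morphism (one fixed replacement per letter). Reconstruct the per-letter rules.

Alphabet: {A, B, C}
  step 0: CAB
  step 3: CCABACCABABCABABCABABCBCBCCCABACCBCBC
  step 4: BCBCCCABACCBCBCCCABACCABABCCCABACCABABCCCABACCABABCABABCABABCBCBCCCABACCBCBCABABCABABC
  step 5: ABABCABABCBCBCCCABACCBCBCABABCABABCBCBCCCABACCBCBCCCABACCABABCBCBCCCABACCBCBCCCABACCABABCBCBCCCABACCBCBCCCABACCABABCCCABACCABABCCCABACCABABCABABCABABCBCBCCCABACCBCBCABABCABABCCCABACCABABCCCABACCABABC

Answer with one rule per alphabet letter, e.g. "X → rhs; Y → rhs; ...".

  step 4 ⇒ step 5: BCBCCCABACCBCBCCCABACCABABCCCABACCABABCCCABACCABABCABABCABABCBCBCCCABACCBCBCABABCABABC ⇒ ABA·BC·ABA·BC·BC·BC·CC·ABA·CC·BC·BC·ABA·BC·ABA·BC·BC·BC·CC·ABA·CC·BC·BC·CC·ABA·CC·ABA·BC·BC·BC·CC·ABA·CC·BC·BC·CC·ABA·CC·ABA·BC·BC·BC·CC·ABA·CC·BC·BC·CC·ABA·CC·ABA·BC·CC·ABA·CC·ABA·BC·CC·ABA·CC·ABA·BC·ABA·BC·ABA·BC·BC·BC·CC·ABA·CC·BC·BC·ABA·BC·ABA·BC·CC·ABA·CC·ABA·BC·CC·ABA·CC·ABA·BC
    A ↦ CC
    B ↦ ABA
    C ↦ BC

A->CC, B->ABA, C->BC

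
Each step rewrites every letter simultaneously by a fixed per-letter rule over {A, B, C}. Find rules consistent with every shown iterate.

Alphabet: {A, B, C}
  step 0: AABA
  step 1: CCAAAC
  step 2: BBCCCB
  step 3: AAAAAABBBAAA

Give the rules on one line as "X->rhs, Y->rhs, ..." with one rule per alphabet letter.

A->C, B->AAA, C->B

  step 2 ⇒ step 3: BBCCCB ⇒ AAA·AAA·B·B·B·AAA
    B ↦ AAA
    C ↦ B
  step 0 ⇒ step 1: AABA ⇒ C·C·AAA·C
    A ↦ C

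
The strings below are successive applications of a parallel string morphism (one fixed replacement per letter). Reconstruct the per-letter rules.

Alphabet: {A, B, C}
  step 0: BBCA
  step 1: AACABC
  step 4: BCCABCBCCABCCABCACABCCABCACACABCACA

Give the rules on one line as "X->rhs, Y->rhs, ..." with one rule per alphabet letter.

A->BC, B->A, C->CA

  step 0 ⇒ step 1: BBCA ⇒ A·A·CA·BC
    A ↦ BC
    B ↦ A
    C ↦ CA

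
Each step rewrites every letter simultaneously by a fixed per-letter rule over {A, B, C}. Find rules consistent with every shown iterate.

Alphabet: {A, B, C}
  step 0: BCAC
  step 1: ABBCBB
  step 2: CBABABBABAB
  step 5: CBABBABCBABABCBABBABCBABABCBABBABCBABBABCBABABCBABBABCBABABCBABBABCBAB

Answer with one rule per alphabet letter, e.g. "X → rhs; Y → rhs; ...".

  step 1 ⇒ step 2: ABBCBB ⇒ CB·AB·AB·B·AB·AB
    A ↦ CB
    B ↦ AB
    C ↦ B

A->CB, B->AB, C->B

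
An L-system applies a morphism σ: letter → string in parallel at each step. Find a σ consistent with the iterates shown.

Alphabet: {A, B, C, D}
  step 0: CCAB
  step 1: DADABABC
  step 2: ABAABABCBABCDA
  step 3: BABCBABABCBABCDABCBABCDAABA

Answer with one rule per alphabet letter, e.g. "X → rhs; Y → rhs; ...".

  step 2 ⇒ step 3: ABAABABCBABCDA ⇒ BA·BC·BA·BA·BC·BA·BC·DA·BC·BA·BC·DA·A·BA
    A ↦ BA
    B ↦ BC
    C ↦ DA
    D ↦ A

A->BA, B->BC, C->DA, D->A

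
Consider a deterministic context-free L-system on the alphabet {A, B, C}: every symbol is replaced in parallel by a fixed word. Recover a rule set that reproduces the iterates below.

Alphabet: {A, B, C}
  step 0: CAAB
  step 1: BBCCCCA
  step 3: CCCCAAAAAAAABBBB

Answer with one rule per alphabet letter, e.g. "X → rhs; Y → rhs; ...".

  step 0 ⇒ step 1: CAAB ⇒ BB·CC·CC·A
    A ↦ CC
    B ↦ A
    C ↦ BB

A->CC, B->A, C->BB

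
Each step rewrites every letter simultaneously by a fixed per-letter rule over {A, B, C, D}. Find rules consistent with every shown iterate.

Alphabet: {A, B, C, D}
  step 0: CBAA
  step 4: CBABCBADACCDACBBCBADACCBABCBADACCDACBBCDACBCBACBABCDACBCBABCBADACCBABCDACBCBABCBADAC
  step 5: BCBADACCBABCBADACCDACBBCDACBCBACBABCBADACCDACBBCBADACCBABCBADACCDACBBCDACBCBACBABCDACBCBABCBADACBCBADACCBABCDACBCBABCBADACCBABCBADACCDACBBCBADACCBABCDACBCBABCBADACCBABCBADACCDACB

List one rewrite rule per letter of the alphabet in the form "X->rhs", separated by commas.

A->DAC, B->CBA, C->B, D->C

  step 4 ⇒ step 5: CBABCBADACCDACBBCBADACCBABCBADACCDACBBCDACBCBACBABCDACBCBABCBADACCBABCDACBCBABCBADAC ⇒ B·CBA·DAC·CBA·B·CBA·DAC·C·DAC·B·B·C·DAC·B·CBA·CBA·B·CBA·DAC·C·DAC·B·B·CBA·DAC·CBA·B·CBA·DAC·C·DAC·B·B·C·DAC·B·CBA·CBA·B·C·DAC·B·CBA·B·CBA·DAC·B·CBA·DAC·CBA·B·C·DAC·B·CBA·B·CBA·DAC·CBA·B·CBA·DAC·C·DAC·B·B·CBA·DAC·CBA·B·C·DAC·B·CBA·B·CBA·DAC·CBA·B·CBA·DAC·C·DAC·B
    A ↦ DAC
    B ↦ CBA
    C ↦ B
    D ↦ C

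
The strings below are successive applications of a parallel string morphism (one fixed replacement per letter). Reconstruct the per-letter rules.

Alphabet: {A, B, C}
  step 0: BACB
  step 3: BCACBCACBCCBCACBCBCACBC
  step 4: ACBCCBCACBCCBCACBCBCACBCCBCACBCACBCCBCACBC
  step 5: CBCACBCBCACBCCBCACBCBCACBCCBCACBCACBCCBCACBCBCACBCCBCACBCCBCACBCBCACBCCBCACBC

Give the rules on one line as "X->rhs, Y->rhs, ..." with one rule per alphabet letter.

A->C, B->AC, C->BC

  step 4 ⇒ step 5: ACBCCBCACBCCBCACBCBCACBCCBCACBCACBCCBCACBC ⇒ C·BC·AC·BC·BC·AC·BC·C·BC·AC·BC·BC·AC·BC·C·BC·AC·BC·AC·BC·C·BC·AC·BC·BC·AC·BC·C·BC·AC·BC·C·BC·AC·BC·BC·AC·BC·C·BC·AC·BC
    A ↦ C
    B ↦ AC
    C ↦ BC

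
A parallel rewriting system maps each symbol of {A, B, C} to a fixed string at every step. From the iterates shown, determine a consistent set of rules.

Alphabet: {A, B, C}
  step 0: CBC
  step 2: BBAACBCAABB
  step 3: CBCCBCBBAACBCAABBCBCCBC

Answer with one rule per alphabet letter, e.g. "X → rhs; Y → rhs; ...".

A->B, B->CBC, C->AA

  step 2 ⇒ step 3: BBAACBCAABB ⇒ CBC·CBC·B·B·AA·CBC·AA·B·B·CBC·CBC
    A ↦ B
    B ↦ CBC
    C ↦ AA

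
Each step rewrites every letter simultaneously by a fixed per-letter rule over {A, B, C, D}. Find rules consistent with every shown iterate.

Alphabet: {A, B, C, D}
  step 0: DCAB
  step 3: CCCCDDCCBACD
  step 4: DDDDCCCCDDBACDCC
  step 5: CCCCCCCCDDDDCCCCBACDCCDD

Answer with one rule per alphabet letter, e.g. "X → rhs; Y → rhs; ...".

A->C, B->BA, C->D, D->CC

  step 4 ⇒ step 5: DDDDCCCCDDBACDCC ⇒ CC·CC·CC·CC·D·D·D·D·CC·CC·BA·C·D·CC·D·D
    A ↦ C
    B ↦ BA
    C ↦ D
    D ↦ CC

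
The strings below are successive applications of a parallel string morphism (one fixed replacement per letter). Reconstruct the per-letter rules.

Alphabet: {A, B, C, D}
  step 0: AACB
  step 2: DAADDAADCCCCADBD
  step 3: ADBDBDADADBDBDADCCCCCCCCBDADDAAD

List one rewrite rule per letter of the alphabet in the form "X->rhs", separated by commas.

  step 2 ⇒ step 3: DAADDAADCCCCADBD ⇒ AD·BD·BD·AD·AD·BD·BD·AD·CC·CC·CC·CC·BD·AD·DA·AD
    A ↦ BD
    B ↦ DA
    C ↦ CC
    D ↦ AD

A->BD, B->DA, C->CC, D->AD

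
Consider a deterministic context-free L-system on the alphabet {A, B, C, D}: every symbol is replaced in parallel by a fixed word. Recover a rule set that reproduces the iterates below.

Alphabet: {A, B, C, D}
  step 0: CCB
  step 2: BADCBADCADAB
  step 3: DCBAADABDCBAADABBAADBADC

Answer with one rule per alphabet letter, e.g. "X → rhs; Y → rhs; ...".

A->BA, B->DC, C->AB, D->AD

  step 2 ⇒ step 3: BADCBADCADAB ⇒ DC·BA·AD·AB·DC·BA·AD·AB·BA·AD·BA·DC
    A ↦ BA
    B ↦ DC
    C ↦ AB
    D ↦ AD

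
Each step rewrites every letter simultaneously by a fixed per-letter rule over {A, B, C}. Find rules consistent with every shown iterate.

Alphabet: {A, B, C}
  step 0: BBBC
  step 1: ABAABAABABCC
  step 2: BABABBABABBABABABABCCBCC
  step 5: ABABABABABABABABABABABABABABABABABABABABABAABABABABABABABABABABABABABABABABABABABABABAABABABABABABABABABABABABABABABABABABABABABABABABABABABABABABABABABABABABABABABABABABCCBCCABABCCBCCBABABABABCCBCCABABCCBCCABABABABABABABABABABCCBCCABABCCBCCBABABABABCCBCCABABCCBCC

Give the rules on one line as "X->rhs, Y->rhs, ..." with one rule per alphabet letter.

A->B, B->ABA, C->BCC

  step 1 ⇒ step 2: ABAABAABABCC ⇒ B·ABA·B·B·ABA·B·B·ABA·B·ABA·BCC·BCC
    A ↦ B
    B ↦ ABA
    C ↦ BCC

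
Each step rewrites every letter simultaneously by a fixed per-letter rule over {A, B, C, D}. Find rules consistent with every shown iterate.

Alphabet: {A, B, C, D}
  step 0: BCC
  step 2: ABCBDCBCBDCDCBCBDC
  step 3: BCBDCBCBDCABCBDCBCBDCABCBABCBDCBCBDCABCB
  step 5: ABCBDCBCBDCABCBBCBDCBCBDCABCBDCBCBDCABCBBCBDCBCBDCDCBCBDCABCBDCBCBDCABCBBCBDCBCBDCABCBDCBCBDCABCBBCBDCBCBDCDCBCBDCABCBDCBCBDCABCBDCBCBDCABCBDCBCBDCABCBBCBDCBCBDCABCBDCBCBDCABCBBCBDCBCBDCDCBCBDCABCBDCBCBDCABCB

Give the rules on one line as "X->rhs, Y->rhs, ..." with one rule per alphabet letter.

  step 2 ⇒ step 3: ABCBDCBCBDCDCBCBDC ⇒ BCB·DC·BCB·DC·A·BCB·DC·BCB·DC·A·BCB·A·BCB·DC·BCB·DC·A·BCB
    A ↦ BCB
    B ↦ DC
    C ↦ BCB
    D ↦ A

A->BCB, B->DC, C->BCB, D->A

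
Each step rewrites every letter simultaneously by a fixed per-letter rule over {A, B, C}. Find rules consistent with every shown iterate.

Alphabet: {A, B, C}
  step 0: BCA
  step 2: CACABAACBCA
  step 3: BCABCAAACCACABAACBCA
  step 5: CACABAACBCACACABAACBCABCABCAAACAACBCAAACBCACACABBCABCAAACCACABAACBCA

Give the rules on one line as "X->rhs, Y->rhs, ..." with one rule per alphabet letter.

A->CA, B->AAC, C->B

  step 2 ⇒ step 3: CACABAACBCA ⇒ B·CA·B·CA·AAC·CA·CA·B·AAC·B·CA
    A ↦ CA
    B ↦ AAC
    C ↦ B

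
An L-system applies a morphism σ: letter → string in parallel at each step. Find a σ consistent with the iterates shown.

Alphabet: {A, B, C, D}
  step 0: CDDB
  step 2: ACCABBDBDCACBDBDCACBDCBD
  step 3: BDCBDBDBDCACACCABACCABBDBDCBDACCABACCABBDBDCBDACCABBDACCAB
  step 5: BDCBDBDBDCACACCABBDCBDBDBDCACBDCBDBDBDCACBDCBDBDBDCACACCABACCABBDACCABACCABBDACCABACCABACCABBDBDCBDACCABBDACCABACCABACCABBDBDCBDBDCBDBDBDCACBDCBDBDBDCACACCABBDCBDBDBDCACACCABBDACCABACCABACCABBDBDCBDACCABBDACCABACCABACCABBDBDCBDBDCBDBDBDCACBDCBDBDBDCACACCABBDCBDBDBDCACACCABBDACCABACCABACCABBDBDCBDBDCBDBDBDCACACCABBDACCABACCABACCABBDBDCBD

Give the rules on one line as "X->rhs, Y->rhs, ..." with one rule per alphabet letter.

A->BDC, B->AC, C->BD, D->CAB

  step 2 ⇒ step 3: ACCABBDBDCACBDBDCACBDCBD ⇒ BDC·BD·BD·BDC·AC·AC·CAB·AC·CAB·BD·BDC·BD·AC·CAB·AC·CAB·BD·BDC·BD·AC·CAB·BD·AC·CAB
    A ↦ BDC
    B ↦ AC
    C ↦ BD
    D ↦ CAB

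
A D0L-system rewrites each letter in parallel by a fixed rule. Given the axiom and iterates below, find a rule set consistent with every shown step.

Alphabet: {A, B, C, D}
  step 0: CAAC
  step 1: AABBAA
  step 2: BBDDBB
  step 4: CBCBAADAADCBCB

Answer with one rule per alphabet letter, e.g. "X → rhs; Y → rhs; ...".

A->B, B->D, C->AA, D->CB

  step 1 ⇒ step 2: AABBAA ⇒ B·B·D·D·B·B
    A ↦ B
    B ↦ D
  step 0 ⇒ step 1: CAAC ⇒ AA·B·B·AA
    C ↦ AA
    D ↦ CB  (constrained at step 2)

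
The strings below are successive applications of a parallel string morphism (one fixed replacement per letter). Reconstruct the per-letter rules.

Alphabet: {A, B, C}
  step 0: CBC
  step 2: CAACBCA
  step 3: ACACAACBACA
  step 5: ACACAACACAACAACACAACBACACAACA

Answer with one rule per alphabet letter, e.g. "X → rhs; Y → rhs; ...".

  step 2 ⇒ step 3: CAACBCA ⇒ A·CA·CA·A·CB·A·CA
    A ↦ CA
    B ↦ CB
    C ↦ A

A->CA, B->CB, C->A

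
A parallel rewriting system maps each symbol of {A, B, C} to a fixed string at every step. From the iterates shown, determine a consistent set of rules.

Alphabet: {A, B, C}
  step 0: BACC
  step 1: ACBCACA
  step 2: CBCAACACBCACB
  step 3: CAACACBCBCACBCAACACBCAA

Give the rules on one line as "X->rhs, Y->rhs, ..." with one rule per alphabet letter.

A->CB, B->A, C->CA

  step 2 ⇒ step 3: CBCAACACBCACB ⇒ CA·A·CA·CB·CB·CA·CB·CA·A·CA·CB·CA·A
    A ↦ CB
    B ↦ A
    C ↦ CA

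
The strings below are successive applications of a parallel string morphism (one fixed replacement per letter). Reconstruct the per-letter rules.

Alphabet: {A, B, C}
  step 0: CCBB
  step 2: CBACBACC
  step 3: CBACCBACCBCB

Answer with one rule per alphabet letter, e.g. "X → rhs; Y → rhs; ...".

A->C, B->A, C->CB

  step 2 ⇒ step 3: CBACBACC ⇒ CB·A·C·CB·A·C·CB·CB
    A ↦ C
    B ↦ A
    C ↦ CB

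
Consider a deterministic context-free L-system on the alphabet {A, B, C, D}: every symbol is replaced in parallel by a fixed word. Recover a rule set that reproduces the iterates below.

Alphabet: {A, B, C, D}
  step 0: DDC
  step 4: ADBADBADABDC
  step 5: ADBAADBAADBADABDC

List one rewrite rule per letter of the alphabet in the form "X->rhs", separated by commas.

A->AD, B->A, C->DC, D->B

  step 4 ⇒ step 5: ADBADBADABDC ⇒ AD·B·A·AD·B·A·AD·B·AD·A·B·DC
    A ↦ AD
    B ↦ A
    C ↦ DC
    D ↦ B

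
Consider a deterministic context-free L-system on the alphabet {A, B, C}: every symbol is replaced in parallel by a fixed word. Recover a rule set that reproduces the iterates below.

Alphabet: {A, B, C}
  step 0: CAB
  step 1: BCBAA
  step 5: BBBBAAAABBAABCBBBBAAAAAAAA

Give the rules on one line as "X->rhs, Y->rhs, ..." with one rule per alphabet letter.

A->B, B->AA, C->BC

  step 0 ⇒ step 1: CAB ⇒ BC·B·AA
    A ↦ B
    B ↦ AA
    C ↦ BC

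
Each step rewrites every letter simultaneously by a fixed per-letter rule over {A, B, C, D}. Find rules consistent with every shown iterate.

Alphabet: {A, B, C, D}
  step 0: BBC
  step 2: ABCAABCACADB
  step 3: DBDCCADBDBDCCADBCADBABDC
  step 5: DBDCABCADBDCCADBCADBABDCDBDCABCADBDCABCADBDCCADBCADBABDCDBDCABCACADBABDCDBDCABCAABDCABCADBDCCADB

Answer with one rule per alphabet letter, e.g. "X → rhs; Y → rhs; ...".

  step 2 ⇒ step 3: ABCAABCACADB ⇒ DB·DC·CA·DB·DB·DC·CA·DB·CA·DB·AB·DC
    A ↦ DB
    B ↦ DC
    C ↦ CA
    D ↦ AB

A->DB, B->DC, C->CA, D->AB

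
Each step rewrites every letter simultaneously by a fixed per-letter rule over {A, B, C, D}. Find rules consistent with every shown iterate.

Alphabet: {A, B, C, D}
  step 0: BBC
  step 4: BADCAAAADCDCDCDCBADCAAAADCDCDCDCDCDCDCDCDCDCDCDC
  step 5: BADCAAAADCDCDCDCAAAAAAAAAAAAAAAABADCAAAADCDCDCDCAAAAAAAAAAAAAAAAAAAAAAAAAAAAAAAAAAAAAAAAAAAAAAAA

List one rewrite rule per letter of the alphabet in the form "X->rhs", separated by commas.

  step 4 ⇒ step 5: BADCAAAADCDCDCDCBADCAAAADCDCDCDCDCDCDCDCDCDCDCDC ⇒ BA·DC·AA·AA·DC·DC·DC·DC·AA·AA·AA·AA·AA·AA·AA·AA·BA·DC·AA·AA·DC·DC·DC·DC·AA·AA·AA·AA·AA·AA·AA·AA·AA·AA·AA·AA·AA·AA·AA·AA·AA·AA·AA·AA·AA·AA·AA·AA
    A ↦ DC
    B ↦ BA
    C ↦ AA
    D ↦ AA

A->DC, B->BA, C->AA, D->AA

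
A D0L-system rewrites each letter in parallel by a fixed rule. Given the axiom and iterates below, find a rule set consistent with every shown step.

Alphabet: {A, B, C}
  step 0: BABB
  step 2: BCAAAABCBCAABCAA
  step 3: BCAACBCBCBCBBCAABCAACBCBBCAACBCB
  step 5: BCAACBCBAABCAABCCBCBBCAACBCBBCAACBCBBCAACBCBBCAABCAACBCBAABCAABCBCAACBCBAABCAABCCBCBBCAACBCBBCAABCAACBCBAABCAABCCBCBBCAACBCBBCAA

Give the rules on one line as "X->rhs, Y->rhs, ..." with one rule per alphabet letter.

  step 2 ⇒ step 3: BCAAAABCBCAABCAA ⇒ BC·AA·CB·CB·CB·CB·BC·AA·BC·AA·CB·CB·BC·AA·CB·CB
    A ↦ CB
    B ↦ BC
    C ↦ AA

A->CB, B->BC, C->AA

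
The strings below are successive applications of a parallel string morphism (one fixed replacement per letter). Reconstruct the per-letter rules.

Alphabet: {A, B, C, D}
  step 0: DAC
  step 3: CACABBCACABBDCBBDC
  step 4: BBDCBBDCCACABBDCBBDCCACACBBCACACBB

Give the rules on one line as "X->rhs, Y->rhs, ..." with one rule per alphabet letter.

  step 3 ⇒ step 4: CACABBCACABBDCBBDC ⇒ BB·DC·BB·DC·CA·CA·BB·DC·BB·DC·CA·CA·C·BB·CA·CA·C·BB
    A ↦ DC
    B ↦ CA
    C ↦ BB
    D ↦ C

A->DC, B->CA, C->BB, D->C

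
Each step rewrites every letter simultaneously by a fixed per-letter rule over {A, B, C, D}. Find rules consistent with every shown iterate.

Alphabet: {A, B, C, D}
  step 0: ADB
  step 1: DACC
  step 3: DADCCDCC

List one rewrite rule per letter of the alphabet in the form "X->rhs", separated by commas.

A->D, B->CC, C->AB, D->A

  step 0 ⇒ step 1: ADB ⇒ D·A·CC
    A ↦ D
    B ↦ CC
    D ↦ A
    C ↦ AB  (constrained at step 1)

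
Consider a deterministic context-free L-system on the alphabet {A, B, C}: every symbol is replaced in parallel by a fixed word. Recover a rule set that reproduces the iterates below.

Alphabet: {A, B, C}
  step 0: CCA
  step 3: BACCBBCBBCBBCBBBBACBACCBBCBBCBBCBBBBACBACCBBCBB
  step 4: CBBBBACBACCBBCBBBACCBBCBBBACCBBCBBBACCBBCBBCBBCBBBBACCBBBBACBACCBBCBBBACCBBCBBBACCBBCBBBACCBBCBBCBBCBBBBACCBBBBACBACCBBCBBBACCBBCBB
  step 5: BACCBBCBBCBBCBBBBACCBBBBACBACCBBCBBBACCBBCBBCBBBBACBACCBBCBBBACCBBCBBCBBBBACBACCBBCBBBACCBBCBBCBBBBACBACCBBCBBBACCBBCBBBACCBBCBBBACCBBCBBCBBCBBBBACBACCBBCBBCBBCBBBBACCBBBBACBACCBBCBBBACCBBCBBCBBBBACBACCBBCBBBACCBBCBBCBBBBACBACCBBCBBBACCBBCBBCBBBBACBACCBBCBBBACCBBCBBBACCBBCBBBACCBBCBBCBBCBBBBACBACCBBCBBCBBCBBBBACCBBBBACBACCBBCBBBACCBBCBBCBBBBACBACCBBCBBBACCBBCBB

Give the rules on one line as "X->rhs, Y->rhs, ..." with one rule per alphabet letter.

  step 4 ⇒ step 5: CBBBBACBACCBBCBBBACCBBCBBBACCBBCBBBACCBBCBBCBBCBBBBACCBBBBACBACCBBCBBBACCBBCBBBACCBBCBBBACCBBCBBCBBCBBBBACCBBBBACBACCBBCBBBACCBBCBB ⇒ BAC·CBB·CBB·CBB·CBB·B·BAC·CBB·B·BAC·BAC·CBB·CBB·BAC·CBB·CBB·CBB·B·BAC·BAC·CBB·CBB·BAC·CBB·CBB·CBB·B·BAC·BAC·CBB·CBB·BAC·CBB·CBB·CBB·B·BAC·BAC·CBB·CBB·BAC·CBB·CBB·BAC·CBB·CBB·BAC·CBB·CBB·CBB·CBB·B·BAC·BAC·CBB·CBB·CBB·CBB·B·BAC·CBB·B·BAC·BAC·CBB·CBB·BAC·CBB·CBB·CBB·B·BAC·BAC·CBB·CBB·BAC·CBB·CBB·CBB·B·BAC·BAC·CBB·CBB·BAC·CBB·CBB·CBB·B·BAC·BAC·CBB·CBB·BAC·CBB·CBB·BAC·CBB·CBB·BAC·CBB·CBB·CBB·CBB·B·BAC·BAC·CBB·CBB·CBB·CBB·B·BAC·CBB·B·BAC·BAC·CBB·CBB·BAC·CBB·CBB·CBB·B·BAC·BAC·CBB·CBB·BAC·CBB·CBB
    A ↦ B
    B ↦ CBB
    C ↦ BAC

A->B, B->CBB, C->BAC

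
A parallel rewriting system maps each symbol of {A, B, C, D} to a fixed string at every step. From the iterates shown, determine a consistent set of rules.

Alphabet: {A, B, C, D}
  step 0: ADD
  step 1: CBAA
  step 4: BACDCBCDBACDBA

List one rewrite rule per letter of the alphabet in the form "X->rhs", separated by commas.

A->CB, B->CD, C->B, D->A

  step 0 ⇒ step 1: ADD ⇒ CB·A·A
    A ↦ CB
    D ↦ A
    B ↦ CD  (constrained at step 1)
    C ↦ B  (constrained at step 1)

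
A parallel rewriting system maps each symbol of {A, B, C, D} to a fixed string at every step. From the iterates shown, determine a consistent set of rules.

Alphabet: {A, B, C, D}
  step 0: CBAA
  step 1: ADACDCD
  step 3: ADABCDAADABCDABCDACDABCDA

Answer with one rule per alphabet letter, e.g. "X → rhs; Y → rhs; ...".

  step 0 ⇒ step 1: CBAA ⇒ AD·A·CD·CD
    A ↦ CD
    B ↦ A
    C ↦ AD
    D ↦ AB  (constrained at step 1)

A->CD, B->A, C->AD, D->AB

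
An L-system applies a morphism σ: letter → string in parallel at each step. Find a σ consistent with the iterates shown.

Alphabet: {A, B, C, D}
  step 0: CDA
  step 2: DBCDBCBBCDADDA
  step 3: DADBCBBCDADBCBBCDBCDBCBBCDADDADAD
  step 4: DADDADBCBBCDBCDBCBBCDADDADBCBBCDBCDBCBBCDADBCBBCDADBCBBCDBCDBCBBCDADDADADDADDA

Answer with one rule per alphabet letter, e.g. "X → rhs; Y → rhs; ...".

A->D, B->DBC, C->BBC, D->DA

  step 3 ⇒ step 4: DADBCBBCDADBCBBCDBCDBCBBCDADDADAD ⇒ DA·D·DA·DBC·BBC·DBC·DBC·BBC·DA·D·DA·DBC·BBC·DBC·DBC·BBC·DA·DBC·BBC·DA·DBC·BBC·DBC·DBC·BBC·DA·D·DA·DA·D·DA·D·DA
    A ↦ D
    B ↦ DBC
    C ↦ BBC
    D ↦ DA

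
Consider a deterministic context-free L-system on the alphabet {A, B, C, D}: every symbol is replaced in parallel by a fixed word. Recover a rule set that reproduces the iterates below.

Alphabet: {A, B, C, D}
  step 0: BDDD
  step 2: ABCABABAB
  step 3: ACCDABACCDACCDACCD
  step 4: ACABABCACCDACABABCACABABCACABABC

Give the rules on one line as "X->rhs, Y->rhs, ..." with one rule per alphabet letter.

  step 3 ⇒ step 4: ACCDABACCDACCDACCD ⇒ AC·AB·AB·C·AC·CD·AC·AB·AB·C·AC·AB·AB·C·AC·AB·AB·C
    A ↦ AC
    B ↦ CD
    C ↦ AB
    D ↦ C

A->AC, B->CD, C->AB, D->C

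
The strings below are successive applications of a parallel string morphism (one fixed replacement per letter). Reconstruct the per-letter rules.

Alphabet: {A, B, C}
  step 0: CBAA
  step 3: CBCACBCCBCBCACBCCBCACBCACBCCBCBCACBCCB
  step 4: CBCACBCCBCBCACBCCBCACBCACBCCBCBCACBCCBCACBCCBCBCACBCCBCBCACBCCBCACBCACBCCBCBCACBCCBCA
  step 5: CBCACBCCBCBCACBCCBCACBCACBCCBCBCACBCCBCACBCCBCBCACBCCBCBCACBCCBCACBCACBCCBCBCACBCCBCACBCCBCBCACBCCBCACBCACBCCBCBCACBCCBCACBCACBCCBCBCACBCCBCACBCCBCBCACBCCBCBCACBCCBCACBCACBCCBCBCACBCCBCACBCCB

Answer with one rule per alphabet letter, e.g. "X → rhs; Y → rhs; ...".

A->CB, B->A, C->CBC

  step 4 ⇒ step 5: CBCACBCCBCBCACBCCBCACBCACBCCBCBCACBCCBCACBCCBCBCACBCCBCBCACBCCBCACBCACBCCBCBCACBCCBCA ⇒ CBC·A·CBC·CB·CBC·A·CBC·CBC·A·CBC·A·CBC·CB·CBC·A·CBC·CBC·A·CBC·CB·CBC·A·CBC·CB·CBC·A·CBC·CBC·A·CBC·A·CBC·CB·CBC·A·CBC·CBC·A·CBC·CB·CBC·A·CBC·CBC·A·CBC·A·CBC·CB·CBC·A·CBC·CBC·A·CBC·A·CBC·CB·CBC·A·CBC·CBC·A·CBC·CB·CBC·A·CBC·CB·CBC·A·CBC·CBC·A·CBC·A·CBC·CB·CBC·A·CBC·CBC·A·CBC·CB
    A ↦ CB
    B ↦ A
    C ↦ CBC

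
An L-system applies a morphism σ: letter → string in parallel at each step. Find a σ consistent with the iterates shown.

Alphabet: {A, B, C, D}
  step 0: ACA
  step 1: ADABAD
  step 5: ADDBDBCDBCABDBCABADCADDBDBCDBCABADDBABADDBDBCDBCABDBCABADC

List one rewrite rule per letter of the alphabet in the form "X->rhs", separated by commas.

  step 0 ⇒ step 1: ACA ⇒ AD·AB·AD
    A ↦ AD
    C ↦ AB
    B ↦ C  (constrained at step 1)
    D ↦ DB  (constrained at step 1)

A->AD, B->C, C->AB, D->DB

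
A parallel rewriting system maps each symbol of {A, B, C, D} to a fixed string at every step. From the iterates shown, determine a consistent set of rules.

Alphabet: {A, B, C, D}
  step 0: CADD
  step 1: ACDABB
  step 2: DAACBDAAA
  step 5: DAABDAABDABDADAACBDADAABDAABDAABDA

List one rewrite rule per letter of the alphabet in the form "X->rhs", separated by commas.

  step 1 ⇒ step 2: ACDABB ⇒ DA·AC·B·DA·A·A
    A ↦ DA
    B ↦ A
    C ↦ AC
    D ↦ B

A->DA, B->A, C->AC, D->B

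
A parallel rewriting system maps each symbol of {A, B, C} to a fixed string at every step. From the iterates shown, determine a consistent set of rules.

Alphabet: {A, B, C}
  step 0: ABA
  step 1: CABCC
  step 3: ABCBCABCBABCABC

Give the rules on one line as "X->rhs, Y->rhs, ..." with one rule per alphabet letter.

A->C, B->ABC, C->B

  step 0 ⇒ step 1: ABA ⇒ C·ABC·C
    A ↦ C
    B ↦ ABC
    C ↦ B  (constrained at step 1)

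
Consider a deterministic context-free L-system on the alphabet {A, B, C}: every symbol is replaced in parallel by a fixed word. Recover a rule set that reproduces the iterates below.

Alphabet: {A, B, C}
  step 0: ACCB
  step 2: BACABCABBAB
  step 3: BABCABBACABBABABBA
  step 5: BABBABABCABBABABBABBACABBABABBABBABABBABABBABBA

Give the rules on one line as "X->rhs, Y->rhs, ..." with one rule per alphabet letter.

  step 2 ⇒ step 3: BACABCABBAB ⇒ BA·B·CA·B·BA·CA·B·BA·BA·B·BA
    A ↦ B
    B ↦ BA
    C ↦ CA

A->B, B->BA, C->CA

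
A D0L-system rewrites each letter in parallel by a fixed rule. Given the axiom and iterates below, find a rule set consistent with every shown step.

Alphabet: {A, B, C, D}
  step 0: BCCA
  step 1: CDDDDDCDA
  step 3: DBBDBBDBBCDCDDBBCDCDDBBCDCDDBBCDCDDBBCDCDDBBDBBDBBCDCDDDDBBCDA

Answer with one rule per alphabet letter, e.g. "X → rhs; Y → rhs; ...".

  step 0 ⇒ step 1: BCCA ⇒ CD·DD·DD·CDA
    A ↦ CDA
    B ↦ CD
    C ↦ DD
    D ↦ DBB  (constrained at step 1)

A->CDA, B->CD, C->DD, D->DBB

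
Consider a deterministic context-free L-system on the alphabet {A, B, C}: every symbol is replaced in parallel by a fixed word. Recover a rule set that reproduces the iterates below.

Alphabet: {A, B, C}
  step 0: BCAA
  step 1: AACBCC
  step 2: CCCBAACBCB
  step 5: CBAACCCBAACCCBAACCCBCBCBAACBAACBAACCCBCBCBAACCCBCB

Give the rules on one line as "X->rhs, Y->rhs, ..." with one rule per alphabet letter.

A->C, B->AA, C->CB

  step 1 ⇒ step 2: AACBCC ⇒ C·C·CB·AA·CB·CB
    A ↦ C
    B ↦ AA
    C ↦ CB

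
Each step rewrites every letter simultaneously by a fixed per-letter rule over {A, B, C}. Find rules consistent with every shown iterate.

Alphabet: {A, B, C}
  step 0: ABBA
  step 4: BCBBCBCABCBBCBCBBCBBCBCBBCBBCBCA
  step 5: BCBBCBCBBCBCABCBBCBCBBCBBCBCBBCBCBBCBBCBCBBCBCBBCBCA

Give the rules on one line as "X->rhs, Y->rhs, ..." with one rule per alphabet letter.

  step 4 ⇒ step 5: BCBBCBCABCBBCBCBBCBBCBCBBCBBCBCA ⇒ BC·B·BC·BC·B·BC·B·CA·BC·B·BC·BC·B·BC·B·BC·BC·B·BC·BC·B·BC·B·BC·BC·B·BC·BC·B·BC·B·CA
    A ↦ CA
    B ↦ BC
    C ↦ B

A->CA, B->BC, C->B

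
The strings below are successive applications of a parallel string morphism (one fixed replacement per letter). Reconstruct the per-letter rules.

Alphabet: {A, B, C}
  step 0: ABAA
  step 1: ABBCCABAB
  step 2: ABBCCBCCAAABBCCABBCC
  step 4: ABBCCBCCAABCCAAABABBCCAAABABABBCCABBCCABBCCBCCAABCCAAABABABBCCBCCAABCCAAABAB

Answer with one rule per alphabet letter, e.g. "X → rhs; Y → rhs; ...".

  step 1 ⇒ step 2: ABBCCABAB ⇒ AB·BCC·BCC·A·A·AB·BCC·AB·BCC
    A ↦ AB
    B ↦ BCC
    C ↦ A

A->AB, B->BCC, C->A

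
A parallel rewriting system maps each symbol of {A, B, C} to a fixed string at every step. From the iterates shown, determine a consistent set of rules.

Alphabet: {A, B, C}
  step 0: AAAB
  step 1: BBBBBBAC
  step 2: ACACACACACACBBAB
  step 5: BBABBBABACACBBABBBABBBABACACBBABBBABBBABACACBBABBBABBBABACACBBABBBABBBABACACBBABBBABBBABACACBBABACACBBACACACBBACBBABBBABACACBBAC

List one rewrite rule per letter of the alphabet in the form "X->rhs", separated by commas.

  step 1 ⇒ step 2: BBBBBBAC ⇒ AC·AC·AC·AC·AC·AC·BB·AB
    A ↦ BB
    B ↦ AC
    C ↦ AB

A->BB, B->AC, C->AB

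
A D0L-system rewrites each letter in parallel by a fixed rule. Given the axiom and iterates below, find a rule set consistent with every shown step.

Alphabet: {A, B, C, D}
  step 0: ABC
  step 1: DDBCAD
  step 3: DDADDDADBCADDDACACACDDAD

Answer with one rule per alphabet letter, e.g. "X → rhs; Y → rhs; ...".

  step 0 ⇒ step 1: ABC ⇒ DD·BC·AD
    A ↦ DD
    B ↦ BC
    C ↦ AD
    D ↦ AC  (constrained at step 1)

A->DD, B->BC, C->AD, D->AC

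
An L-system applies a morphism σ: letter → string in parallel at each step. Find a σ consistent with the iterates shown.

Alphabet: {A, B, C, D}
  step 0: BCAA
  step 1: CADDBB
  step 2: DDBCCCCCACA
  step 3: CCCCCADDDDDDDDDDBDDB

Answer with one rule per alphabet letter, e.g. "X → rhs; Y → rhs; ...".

  step 2 ⇒ step 3: DDBCCCCCACA ⇒ CC·CC·CA·DD·DD·DD·DD·DD·B·DD·B
    A ↦ B
    B ↦ CA
    C ↦ DD
    D ↦ CC

A->B, B->CA, C->DD, D->CC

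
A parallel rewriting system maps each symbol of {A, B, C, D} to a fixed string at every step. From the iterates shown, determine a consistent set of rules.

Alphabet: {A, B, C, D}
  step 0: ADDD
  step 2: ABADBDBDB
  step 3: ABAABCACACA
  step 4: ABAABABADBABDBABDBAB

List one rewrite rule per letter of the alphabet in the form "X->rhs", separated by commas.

A->AB, B->A, C->DB, D->C

  step 3 ⇒ step 4: ABAABCACACA ⇒ AB·A·AB·AB·A·DB·AB·DB·AB·DB·AB
    A ↦ AB
    B ↦ A
    C ↦ DB
  step 2 ⇒ step 3: ABADBDBDB ⇒ AB·A·AB·C·A·C·A·C·A
    D ↦ C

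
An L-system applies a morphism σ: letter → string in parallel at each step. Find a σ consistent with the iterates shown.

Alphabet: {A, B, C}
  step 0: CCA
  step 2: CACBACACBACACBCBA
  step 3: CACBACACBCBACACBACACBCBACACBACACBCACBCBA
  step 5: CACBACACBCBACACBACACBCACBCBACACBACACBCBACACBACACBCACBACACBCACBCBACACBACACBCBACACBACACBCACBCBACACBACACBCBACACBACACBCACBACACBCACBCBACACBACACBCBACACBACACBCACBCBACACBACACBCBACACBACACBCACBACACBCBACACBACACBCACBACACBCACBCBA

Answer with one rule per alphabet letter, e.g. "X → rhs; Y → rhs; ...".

A->CBA, B->CB, C->CA

  step 2 ⇒ step 3: CACBACACBACACBCBA ⇒ CA·CBA·CA·CB·CBA·CA·CBA·CA·CB·CBA·CA·CBA·CA·CB·CA·CB·CBA
    A ↦ CBA
    B ↦ CB
    C ↦ CA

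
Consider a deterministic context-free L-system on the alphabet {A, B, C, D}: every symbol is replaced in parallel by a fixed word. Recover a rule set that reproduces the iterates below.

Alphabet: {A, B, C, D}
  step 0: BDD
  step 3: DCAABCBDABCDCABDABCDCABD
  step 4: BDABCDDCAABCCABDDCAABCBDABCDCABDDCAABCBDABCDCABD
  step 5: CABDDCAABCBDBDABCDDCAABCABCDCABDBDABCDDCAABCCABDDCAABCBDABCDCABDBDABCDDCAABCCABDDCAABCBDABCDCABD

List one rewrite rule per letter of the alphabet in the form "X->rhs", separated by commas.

A->D, B->CA, C->ABC, D->BD

  step 4 ⇒ step 5: BDABCDDCAABCCABDDCAABCBDABCDCABDDCAABCBDABCDCABD ⇒ CA·BD·D·CA·ABC·BD·BD·ABC·D·D·CA·ABC·ABC·D·CA·BD·BD·ABC·D·D·CA·ABC·CA·BD·D·CA·ABC·BD·ABC·D·CA·BD·BD·ABC·D·D·CA·ABC·CA·BD·D·CA·ABC·BD·ABC·D·CA·BD
    A ↦ D
    B ↦ CA
    C ↦ ABC
    D ↦ BD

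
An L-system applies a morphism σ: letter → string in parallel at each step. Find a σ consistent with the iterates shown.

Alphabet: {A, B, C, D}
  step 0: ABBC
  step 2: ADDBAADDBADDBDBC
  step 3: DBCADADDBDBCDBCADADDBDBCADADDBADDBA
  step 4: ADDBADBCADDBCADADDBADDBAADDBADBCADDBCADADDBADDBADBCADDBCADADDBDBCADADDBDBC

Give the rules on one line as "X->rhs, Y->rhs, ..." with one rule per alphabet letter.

A->DBC, B->DB, C->A, D->AD

  step 3 ⇒ step 4: DBCADADDBDBCDBCADADDBDBCADADDBADDBA ⇒ AD·DB·A·DBC·AD·DBC·AD·AD·DB·AD·DB·A·AD·DB·A·DBC·AD·DBC·AD·AD·DB·AD·DB·A·DBC·AD·DBC·AD·AD·DB·DBC·AD·AD·DB·DBC
    A ↦ DBC
    B ↦ DB
    C ↦ A
    D ↦ AD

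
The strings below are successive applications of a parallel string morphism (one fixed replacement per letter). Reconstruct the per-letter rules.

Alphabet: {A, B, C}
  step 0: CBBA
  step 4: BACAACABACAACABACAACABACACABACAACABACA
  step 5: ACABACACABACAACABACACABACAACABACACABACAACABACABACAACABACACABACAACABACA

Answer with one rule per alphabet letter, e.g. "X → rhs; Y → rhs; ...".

A->CA, B->A, C->BA

  step 4 ⇒ step 5: BACAACABACAACABACAACABACACABACAACABACA ⇒ A·CA·BA·CA·CA·BA·CA·A·CA·BA·CA·CA·BA·CA·A·CA·BA·CA·CA·BA·CA·A·CA·BA·CA·BA·CA·A·CA·BA·CA·CA·BA·CA·A·CA·BA·CA
    A ↦ CA
    B ↦ A
    C ↦ BA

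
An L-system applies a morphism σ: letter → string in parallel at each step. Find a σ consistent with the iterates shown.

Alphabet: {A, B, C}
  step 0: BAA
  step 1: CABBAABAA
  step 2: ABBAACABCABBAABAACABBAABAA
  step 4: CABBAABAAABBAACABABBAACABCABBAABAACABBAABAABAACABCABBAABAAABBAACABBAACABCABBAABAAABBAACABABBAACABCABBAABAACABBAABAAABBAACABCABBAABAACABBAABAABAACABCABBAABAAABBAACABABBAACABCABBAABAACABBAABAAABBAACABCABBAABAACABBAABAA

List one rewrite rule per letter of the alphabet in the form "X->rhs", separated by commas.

  step 1 ⇒ step 2: CABBAABAA ⇒ AB·BAA·CAB·CAB·BAA·BAA·CAB·BAA·BAA
    A ↦ BAA
    B ↦ CAB
    C ↦ AB

A->BAA, B->CAB, C->AB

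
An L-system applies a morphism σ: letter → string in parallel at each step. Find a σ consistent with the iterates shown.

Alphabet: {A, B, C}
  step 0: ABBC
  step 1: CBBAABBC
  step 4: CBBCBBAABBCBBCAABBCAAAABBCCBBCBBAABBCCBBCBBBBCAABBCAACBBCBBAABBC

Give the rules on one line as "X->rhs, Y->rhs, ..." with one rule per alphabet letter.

A->CBB, B->A, C->BBC

  step 0 ⇒ step 1: ABBC ⇒ CBB·A·A·BBC
    A ↦ CBB
    B ↦ A
    C ↦ BBC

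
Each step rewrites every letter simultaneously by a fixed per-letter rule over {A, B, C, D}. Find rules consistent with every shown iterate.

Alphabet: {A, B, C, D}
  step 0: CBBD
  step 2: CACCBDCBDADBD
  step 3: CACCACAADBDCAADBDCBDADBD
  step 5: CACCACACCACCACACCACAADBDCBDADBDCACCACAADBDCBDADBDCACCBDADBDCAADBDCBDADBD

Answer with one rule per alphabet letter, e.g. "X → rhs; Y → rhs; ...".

A->C, B->AD, C->CA, D->BD

  step 2 ⇒ step 3: CACCBDCBDADBD ⇒ CA·C·CA·CA·AD·BD·CA·AD·BD·C·BD·AD·BD
    A ↦ C
    B ↦ AD
    C ↦ CA
    D ↦ BD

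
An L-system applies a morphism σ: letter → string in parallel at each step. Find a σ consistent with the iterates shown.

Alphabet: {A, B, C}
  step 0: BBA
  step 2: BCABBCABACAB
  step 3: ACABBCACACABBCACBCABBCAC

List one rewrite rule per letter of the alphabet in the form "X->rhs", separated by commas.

  step 2 ⇒ step 3: BCABBCABACAB ⇒ AC·AB·BC·AC·AC·AB·BC·AC·BC·AB·BC·AC
    A ↦ BC
    B ↦ AC
    C ↦ AB

A->BC, B->AC, C->AB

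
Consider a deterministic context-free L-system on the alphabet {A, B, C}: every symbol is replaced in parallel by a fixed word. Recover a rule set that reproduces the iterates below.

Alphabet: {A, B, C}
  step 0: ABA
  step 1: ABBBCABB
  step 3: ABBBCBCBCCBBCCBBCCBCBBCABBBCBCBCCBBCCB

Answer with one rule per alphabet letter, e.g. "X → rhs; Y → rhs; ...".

A->ABB, B->BC, C->CB

  step 0 ⇒ step 1: ABA ⇒ ABB·BC·ABB
    A ↦ ABB
    B ↦ BC
    C ↦ CB  (constrained at step 1)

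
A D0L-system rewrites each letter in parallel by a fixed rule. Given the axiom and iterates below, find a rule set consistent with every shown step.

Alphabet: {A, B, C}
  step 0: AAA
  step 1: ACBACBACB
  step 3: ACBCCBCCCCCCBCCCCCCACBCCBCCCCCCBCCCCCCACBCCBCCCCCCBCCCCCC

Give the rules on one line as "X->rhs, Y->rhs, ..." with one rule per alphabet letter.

  step 0 ⇒ step 1: AAA ⇒ ACB·ACB·ACB
    A ↦ ACB
    B ↦ BCC  (constrained at step 1)
    C ↦ CC  (constrained at step 1)

A->ACB, B->BCC, C->CC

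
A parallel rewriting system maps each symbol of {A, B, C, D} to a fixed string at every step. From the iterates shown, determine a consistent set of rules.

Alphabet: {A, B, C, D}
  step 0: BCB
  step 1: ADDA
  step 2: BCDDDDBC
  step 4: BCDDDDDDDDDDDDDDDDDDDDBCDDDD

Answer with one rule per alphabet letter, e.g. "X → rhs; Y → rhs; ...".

A->BC, B->A, C->DD, D->DD

  step 1 ⇒ step 2: ADDA ⇒ BC·DD·DD·BC
    A ↦ BC
    D ↦ DD
  step 0 ⇒ step 1: BCB ⇒ A·DD·A
    B ↦ A
  step 0 ⇒ step 1: BCB ⇒ A·DD·A
    C ↦ DD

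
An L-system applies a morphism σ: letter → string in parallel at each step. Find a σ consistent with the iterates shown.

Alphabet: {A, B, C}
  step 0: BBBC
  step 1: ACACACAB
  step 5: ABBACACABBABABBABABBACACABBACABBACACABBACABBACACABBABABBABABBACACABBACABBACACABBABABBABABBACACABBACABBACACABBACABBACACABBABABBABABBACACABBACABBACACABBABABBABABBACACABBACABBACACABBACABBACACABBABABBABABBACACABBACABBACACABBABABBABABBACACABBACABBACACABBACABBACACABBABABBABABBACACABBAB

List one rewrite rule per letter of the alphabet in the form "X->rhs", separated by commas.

  step 0 ⇒ step 1: BBBC ⇒ AC·AC·AC·AB
    B ↦ AC
    C ↦ AB
    A ↦ ABB  (constrained at step 1)

A->ABB, B->AC, C->AB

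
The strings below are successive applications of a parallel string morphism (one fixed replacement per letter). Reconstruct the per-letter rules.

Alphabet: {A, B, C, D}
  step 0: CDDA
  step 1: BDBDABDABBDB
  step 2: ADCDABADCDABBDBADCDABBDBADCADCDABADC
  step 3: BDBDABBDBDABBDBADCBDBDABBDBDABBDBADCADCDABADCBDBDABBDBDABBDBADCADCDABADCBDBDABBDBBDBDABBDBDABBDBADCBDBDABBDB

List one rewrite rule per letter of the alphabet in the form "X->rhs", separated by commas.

A->BDB, B->ADC, C->BDB, D->DAB

  step 2 ⇒ step 3: ADCDABADCDABBDBADCDABBDBADCADCDABADC ⇒ BDB·DAB·BDB·DAB·BDB·ADC·BDB·DAB·BDB·DAB·BDB·ADC·ADC·DAB·ADC·BDB·DAB·BDB·DAB·BDB·ADC·ADC·DAB·ADC·BDB·DAB·BDB·BDB·DAB·BDB·DAB·BDB·ADC·BDB·DAB·BDB
    A ↦ BDB
    B ↦ ADC
    C ↦ BDB
    D ↦ DAB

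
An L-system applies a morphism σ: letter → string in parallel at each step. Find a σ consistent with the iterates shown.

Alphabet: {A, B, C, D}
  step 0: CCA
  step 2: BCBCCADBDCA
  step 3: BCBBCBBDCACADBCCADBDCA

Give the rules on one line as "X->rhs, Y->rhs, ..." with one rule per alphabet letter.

A->DCA, B->BC, C->B, D->CAD

  step 2 ⇒ step 3: BCBCCADBDCA ⇒ BC·B·BC·B·B·DCA·CAD·BC·CAD·B·DCA
    A ↦ DCA
    B ↦ BC
    C ↦ B
    D ↦ CAD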